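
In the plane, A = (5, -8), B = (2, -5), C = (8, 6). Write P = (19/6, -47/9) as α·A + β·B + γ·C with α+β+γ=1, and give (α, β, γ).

(5/18, 2/3, 1/18)

Signed area of the reference triangle: [ABC] = ½·(5·(-5−6) + 2·(6−(-8)) + 8·(-8−(-5))) = ½·(-55 + 28 − 24) = -51/2.
[PBC] = ½·((19/6)·(-5−6) + 2·(6−(-47/9)) + 8·(-47/9−(-5))) = ½·(-209/6 + 202/9 − 16/9) = -85/12, so the A-coordinate is (-85/12)/(-51/2) = 5/18.
[APC] = ½·(5·(-47/9−6) + (19/6)·(6−(-8)) + 8·(-8−(-47/9))) = ½·(-505/9 + 133/3 − 200/9) = -17, so the B-coordinate is 2/3.
[ABP] = ½·(5·(-5−(-47/9)) + 2·(-47/9−(-8)) + (19/6)·(-8−(-5))) = ½·(10/9 + 50/9 − 19/2) = -17/12, so the C-coordinate is 1/18.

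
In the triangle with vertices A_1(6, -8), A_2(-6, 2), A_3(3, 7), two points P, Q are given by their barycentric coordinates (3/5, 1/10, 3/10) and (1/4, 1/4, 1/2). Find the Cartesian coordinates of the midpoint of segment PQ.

Barycentric coordinates of the midpoint are the average: (17/40, 7/40, 2/5).
Converting: (17/40)·A_1 + (7/40)·A_2 + (2/5)·A_3 = (27/10, -1/4).

(27/10, -1/4)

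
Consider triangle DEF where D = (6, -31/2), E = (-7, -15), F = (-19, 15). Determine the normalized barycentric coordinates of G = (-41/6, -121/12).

Signed area of the reference triangle: [DEF] = ½·(6·(-15−15) + (-7)·(15−(-31/2)) + (-19)·(-31/2−(-15))) = ½·(-180 − 427/2 + 19/2) = -192.
[GEF] = ½·((-41/6)·(-15−15) + (-7)·(15−(-121/12)) + (-19)·(-121/12−(-15))) = ½·(205 − 2107/12 − 1121/12) = -32, so the D-coordinate is (-32)/(-192) = 1/6.
[DGF] = ½·(6·(-121/12−15) + (-41/6)·(15−(-31/2)) + (-19)·(-31/2−(-121/12))) = ½·(-301/2 − 2501/12 + 1235/12) = -128, so the E-coordinate is 2/3.
[DEG] = ½·(6·(-15−(-121/12)) + (-7)·(-121/12−(-31/2)) + (-41/6)·(-31/2−(-15))) = ½·(-59/2 − 455/12 + 41/12) = -32, so the F-coordinate is 1/6.

(1/6, 2/3, 1/6)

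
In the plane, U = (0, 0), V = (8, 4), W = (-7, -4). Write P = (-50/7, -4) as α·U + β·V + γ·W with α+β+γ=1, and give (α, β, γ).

(2/7, -1/7, 6/7)

Signed area of the reference triangle: [UVW] = ½·(0·(4−(-4)) + 8·(-4−0) + (-7)·(0−4)) = ½·(0 − 32 + 28) = -2.
[PVW] = ½·((-50/7)·(4−(-4)) + 8·(-4−(-4)) + (-7)·(-4−4)) = ½·(-400/7 + 0 + 56) = -4/7, so the U-coordinate is (-4/7)/(-2) = 2/7.
[UPW] = ½·(0·(-4−(-4)) + (-50/7)·(-4−0) + (-7)·(0−(-4))) = ½·(0 + 200/7 − 28) = 2/7, so the V-coordinate is -1/7.
[UVP] = ½·(0·(4−(-4)) + 8·(-4−0) + (-50/7)·(0−4)) = ½·(0 − 32 + 200/7) = -12/7, so the W-coordinate is 6/7.
Check: 2/7 − 1/7 + 6/7 = 1.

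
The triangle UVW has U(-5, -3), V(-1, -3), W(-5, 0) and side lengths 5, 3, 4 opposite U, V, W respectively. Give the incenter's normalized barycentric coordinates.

The incenter has barycentric coordinates proportional to the opposite side lengths: (5 : 3 : 4).
Normalizing by 5+3+4 = 12 gives (5/12, 1/4, 1/3).

(5/12, 1/4, 1/3)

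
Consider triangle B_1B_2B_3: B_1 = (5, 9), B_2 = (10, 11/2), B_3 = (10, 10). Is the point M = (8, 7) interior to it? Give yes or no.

yes

Barycentric coordinates of M: (2/5, 26/45, 1/45).
The three coordinates are positive, positive, positive; a point is interior exactly when all three are positive.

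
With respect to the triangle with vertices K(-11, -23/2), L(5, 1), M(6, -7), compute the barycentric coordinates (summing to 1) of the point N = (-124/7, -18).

Signed area of the reference triangle: [KLM] = ½·((-11)·(1−(-7)) + 5·(-7−(-23/2)) + 6·(-23/2−1)) = ½·(-88 + 45/2 − 75) = -281/4.
[NLM] = ½·((-124/7)·(1−(-7)) + 5·(-7−(-18)) + 6·(-18−1)) = ½·(-992/7 + 55 − 114) = -1405/14, so the K-coordinate is (-1405/14)/(-281/4) = 10/7.
[KNM] = ½·((-11)·(-18−(-7)) + (-124/7)·(-7−(-23/2)) + 6·(-23/2−(-18))) = ½·(121 − 558/7 + 39) = 281/7, so the L-coordinate is -4/7.
[KLN] = ½·((-11)·(1−(-18)) + 5·(-18−(-23/2)) + (-124/7)·(-23/2−1)) = ½·(-209 − 65/2 + 1550/7) = -281/28, so the M-coordinate is 1/7.
Check: 10/7 − 4/7 + 1/7 = 1.

(10/7, -4/7, 1/7)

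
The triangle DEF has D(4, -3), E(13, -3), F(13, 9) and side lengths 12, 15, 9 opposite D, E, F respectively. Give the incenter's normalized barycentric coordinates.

(1/3, 5/12, 1/4)

The incenter has barycentric coordinates proportional to the opposite side lengths: (12 : 15 : 9).
Normalizing by 12+15+9 = 36 gives (1/3, 5/12, 1/4).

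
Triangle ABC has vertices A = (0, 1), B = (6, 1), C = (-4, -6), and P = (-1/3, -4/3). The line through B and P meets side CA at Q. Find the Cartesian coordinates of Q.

Barycentric coordinates of P with respect to ABC: (1/2, 1/6, 1/3).
On side CA the B-coordinate is zero; dropping P's B-weight 1/6 and renormalizing the remaining 1/3 : 1/2 gives weights 2/5, 3/5 on C, A.
Q = (2/5)·(-4, -6) + (3/5)·(0, 1) = (-8/5, -9/5).

(-8/5, -9/5)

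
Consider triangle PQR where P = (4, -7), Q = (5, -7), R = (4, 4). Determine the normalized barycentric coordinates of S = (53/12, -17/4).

Signed area of the reference triangle: [PQR] = ½·(4·(-7−4) + 5·(4−(-7)) + 4·(-7−(-7))) = ½·(-44 + 55 + 0) = 11/2.
[SQR] = ½·((53/12)·(-7−4) + 5·(4−(-17/4)) + 4·(-17/4−(-7))) = ½·(-583/12 + 165/4 + 11) = 11/6, so the P-coordinate is (11/6)/(11/2) = 1/3.
[PSR] = ½·(4·(-17/4−4) + (53/12)·(4−(-7)) + 4·(-7−(-17/4))) = ½·(-33 + 583/12 − 11) = 55/24, so the Q-coordinate is 5/12.
[PQS] = ½·(4·(-7−(-17/4)) + 5·(-17/4−(-7)) + (53/12)·(-7−(-7))) = ½·(-11 + 55/4 + 0) = 11/8, so the R-coordinate is 1/4.
Check: 1/3 + 5/12 + 1/4 = 1.

(1/3, 5/12, 1/4)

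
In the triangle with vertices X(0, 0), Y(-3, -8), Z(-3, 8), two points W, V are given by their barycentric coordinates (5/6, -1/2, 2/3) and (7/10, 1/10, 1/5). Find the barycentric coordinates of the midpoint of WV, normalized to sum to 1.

(23/30, -1/5, 13/30)

Since both coordinate triples sum to 1, the midpoint's barycentrics are the componentwise average.
(5/6+7/10)/2 = 23/30; similarly -1/5 and 13/30.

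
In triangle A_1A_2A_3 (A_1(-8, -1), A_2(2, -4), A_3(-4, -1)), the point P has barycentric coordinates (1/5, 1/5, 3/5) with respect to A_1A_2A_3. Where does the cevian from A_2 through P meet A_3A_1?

(-5, -1)

Line A_2P meets A_3A_1 where the A_2-coordinate vanishes; zeroing P's A_2-weight and renormalizing leaves A_3, A_1-weights 3/5 : 1/5 → (3/4, 1/4).
So Q = (3/4)·A_3 + (1/4)·A_1 = (-5, -1).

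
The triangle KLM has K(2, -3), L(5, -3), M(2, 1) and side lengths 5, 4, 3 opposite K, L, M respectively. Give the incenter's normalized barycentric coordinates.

(5/12, 1/3, 1/4)

The incenter has barycentric coordinates proportional to the opposite side lengths: (5 : 4 : 3).
Normalizing by 5+4+3 = 12 gives (5/12, 1/3, 1/4).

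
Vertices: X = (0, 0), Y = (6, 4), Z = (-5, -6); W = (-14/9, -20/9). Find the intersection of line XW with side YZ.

Barycentric coordinates of W with respect to XYZ: (4/9, 1/9, 4/9).
On side YZ the X-coordinate is zero; dropping W's X-weight 4/9 and renormalizing the remaining 1/9 : 4/9 gives weights 1/5, 4/5 on Y, Z.
V = (1/5)·(6, 4) + (4/5)·(-5, -6) = (-14/5, -4).

(-14/5, -4)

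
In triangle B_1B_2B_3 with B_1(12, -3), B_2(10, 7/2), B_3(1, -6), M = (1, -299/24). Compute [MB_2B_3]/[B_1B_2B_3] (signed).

3/4

[B_1B_2B_3] = ½·(12·(7/2−(-6)) + 10·(-6−(-3)) + 1·(-3−(7/2))) = ½·(114 − 30 − 13/2) = 155/4.
[MB_2B_3] = ½·(1·(7/2−(-6)) + 10·(-6−(-299/24)) + 1·(-299/24−(7/2))) = ½·(19/2 + 775/12 − 383/24) = 465/16, so the ratio is (465/16)/(155/4) = 3/4.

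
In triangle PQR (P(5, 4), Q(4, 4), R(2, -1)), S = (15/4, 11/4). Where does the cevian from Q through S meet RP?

(7/2, 3/2)

Barycentric coordinates of S with respect to PQR: (1/4, 1/2, 1/4).
On side RP the Q-coordinate is zero; dropping S's Q-weight 1/2 and renormalizing the remaining 1/4 : 1/4 gives weights 1/2, 1/2 on R, P.
T = (1/2)·(2, -1) + (1/2)·(5, 4) = (7/2, 3/2).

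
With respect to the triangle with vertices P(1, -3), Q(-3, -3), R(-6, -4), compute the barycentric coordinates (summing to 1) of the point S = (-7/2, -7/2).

Signed area of the reference triangle: [PQR] = ½·(1·(-3−(-4)) + (-3)·(-4−(-3)) + (-6)·(-3−(-3))) = ½·(1 + 3 + 0) = 2.
[SQR] = ½·((-7/2)·(-3−(-4)) + (-3)·(-4−(-7/2)) + (-6)·(-7/2−(-3))) = ½·(-7/2 + 3/2 + 3) = 1/2, so the P-coordinate is (1/2)/2 = 1/4.
[PSR] = ½·(1·(-7/2−(-4)) + (-7/2)·(-4−(-3)) + (-6)·(-3−(-7/2))) = ½·(1/2 + 7/2 − 3) = 1/2, so the Q-coordinate is 1/4.
[PQS] = ½·(1·(-3−(-7/2)) + (-3)·(-7/2−(-3)) + (-7/2)·(-3−(-3))) = ½·(1/2 + 3/2 + 0) = 1, so the R-coordinate is 1/2.

(1/4, 1/4, 1/2)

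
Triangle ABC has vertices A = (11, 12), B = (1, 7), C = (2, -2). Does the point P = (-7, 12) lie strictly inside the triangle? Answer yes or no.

Barycentric coordinates of P: (-67/95, 252/95, -18/19).
The three coordinates are negative, positive, negative; a point is interior exactly when all three are positive.

no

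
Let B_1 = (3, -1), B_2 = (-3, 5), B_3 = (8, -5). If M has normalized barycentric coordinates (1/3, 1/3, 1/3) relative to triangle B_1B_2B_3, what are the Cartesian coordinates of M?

M = (1/3)·B_1 + (1/3)·B_2 + (1/3)·B_3.
x-coordinate: (1/3)·3 + (1/3)·(-3) + (1/3)·8 = 8/3.
y-coordinate: (1/3)·(-1) + (1/3)·5 + (1/3)·(-5) = -1/3.

(8/3, -1/3)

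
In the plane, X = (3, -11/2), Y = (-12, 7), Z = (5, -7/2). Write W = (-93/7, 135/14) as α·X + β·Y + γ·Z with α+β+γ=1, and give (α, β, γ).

(-4/7, 8/7, 3/7)

Signed area of the reference triangle: [XYZ] = ½·(3·(7−(-7/2)) + (-12)·(-7/2−(-11/2)) + 5·(-11/2−7)) = ½·(63/2 − 24 − 125/2) = -55/2.
[WYZ] = ½·((-93/7)·(7−(-7/2)) + (-12)·(-7/2−(135/14)) + 5·(135/14−7)) = ½·(-279/2 + 1104/7 + 185/14) = 110/7, so the X-coordinate is (110/7)/(-55/2) = -4/7.
[XWZ] = ½·(3·(135/14−(-7/2)) + (-93/7)·(-7/2−(-11/2)) + 5·(-11/2−(135/14))) = ½·(276/7 − 186/7 − 530/7) = -220/7, so the Y-coordinate is 8/7.
[XYW] = ½·(3·(7−(135/14)) + (-12)·(135/14−(-11/2)) + (-93/7)·(-11/2−7)) = ½·(-111/14 − 1272/7 + 2325/14) = -165/14, so the Z-coordinate is 3/7.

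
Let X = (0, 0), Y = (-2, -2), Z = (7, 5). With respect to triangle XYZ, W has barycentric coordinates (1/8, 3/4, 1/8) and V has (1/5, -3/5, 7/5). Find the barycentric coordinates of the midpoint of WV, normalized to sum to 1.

Since both coordinate triples sum to 1, the midpoint's barycentrics are the componentwise average.
(1/8+1/5)/2 = 13/80; similarly 3/40 and 61/80.

(13/80, 3/40, 61/80)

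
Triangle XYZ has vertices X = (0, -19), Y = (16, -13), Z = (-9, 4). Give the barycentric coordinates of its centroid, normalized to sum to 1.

The centroid is the average of the vertices, so each weight is 1/3.

(1/3, 1/3, 1/3)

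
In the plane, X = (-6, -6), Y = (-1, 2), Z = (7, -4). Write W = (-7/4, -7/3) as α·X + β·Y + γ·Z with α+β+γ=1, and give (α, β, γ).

Signed area of the reference triangle: [XYZ] = ½·((-6)·(2−(-4)) + (-1)·(-4−(-6)) + 7·(-6−2)) = ½·(-36 − 2 − 56) = -47.
[WYZ] = ½·((-7/4)·(2−(-4)) + (-1)·(-4−(-7/3)) + 7·(-7/3−2)) = ½·(-21/2 + 5/3 − 91/3) = -235/12, so the X-coordinate is (-235/12)/(-47) = 5/12.
[XWZ] = ½·((-6)·(-7/3−(-4)) + (-7/4)·(-4−(-6)) + 7·(-6−(-7/3))) = ½·(-10 − 7/2 − 77/3) = -235/12, so the Y-coordinate is 5/12.
[XYW] = ½·((-6)·(2−(-7/3)) + (-1)·(-7/3−(-6)) + (-7/4)·(-6−2)) = ½·(-26 − 11/3 + 14) = -47/6, so the Z-coordinate is 1/6.

(5/12, 5/12, 1/6)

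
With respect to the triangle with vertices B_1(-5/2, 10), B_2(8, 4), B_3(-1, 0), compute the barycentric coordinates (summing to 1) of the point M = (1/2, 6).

(1/2, 1/4, 1/4)

Signed area of the reference triangle: [B_1B_2B_3] = ½·((-5/2)·(4−0) + 8·(0−10) + (-1)·(10−4)) = ½·(-10 − 80 − 6) = -48.
[MB_2B_3] = ½·((1/2)·(4−0) + 8·(0−6) + (-1)·(6−4)) = ½·(2 − 48 − 2) = -24, so the B_1-coordinate is (-24)/(-48) = 1/2.
[B_1MB_3] = ½·((-5/2)·(6−0) + (1/2)·(0−10) + (-1)·(10−6)) = ½·(-15 − 5 − 4) = -12, so the B_2-coordinate is 1/4.
[B_1B_2M] = ½·((-5/2)·(4−6) + 8·(6−10) + (1/2)·(10−4)) = ½·(5 − 32 + 3) = -12, so the B_3-coordinate is 1/4.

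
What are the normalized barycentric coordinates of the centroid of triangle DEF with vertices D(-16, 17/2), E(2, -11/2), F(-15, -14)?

(1/3, 1/3, 1/3)

The centroid is the average of the vertices, so each weight is 1/3.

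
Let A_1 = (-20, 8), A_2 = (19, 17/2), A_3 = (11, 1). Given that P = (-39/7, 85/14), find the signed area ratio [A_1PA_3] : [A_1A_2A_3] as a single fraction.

1/7

[A_1A_2A_3] = ½·((-20)·(17/2−1) + 19·(1−8) + 11·(8−(17/2))) = ½·(-150 − 133 − 11/2) = -577/4.
[A_1PA_3] = ½·((-20)·(85/14−1) + (-39/7)·(1−8) + 11·(8−(85/14))) = ½·(-710/7 + 39 + 297/14) = -577/28, so the ratio is (-577/28)/(-577/4) = 1/7.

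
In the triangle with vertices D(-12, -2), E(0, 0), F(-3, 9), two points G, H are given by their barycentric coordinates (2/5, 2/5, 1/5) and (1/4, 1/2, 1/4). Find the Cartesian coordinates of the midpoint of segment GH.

Barycentric coordinates of the midpoint are the average: (13/40, 9/20, 9/40).
Converting: (13/40)·D + (9/20)·E + (9/40)·F = (-183/40, 11/8).

(-183/40, 11/8)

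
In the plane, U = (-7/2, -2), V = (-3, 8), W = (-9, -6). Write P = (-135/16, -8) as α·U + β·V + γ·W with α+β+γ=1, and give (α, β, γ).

Signed area of the reference triangle: [UVW] = ½·((-7/2)·(8−(-6)) + (-3)·(-6−(-2)) + (-9)·(-2−8)) = ½·(-49 + 12 + 90) = 53/2.
[PVW] = ½·((-135/16)·(8−(-6)) + (-3)·(-6−(-8)) + (-9)·(-8−8)) = ½·(-945/8 − 6 + 144) = 159/16, so the U-coordinate is (159/16)/(53/2) = 3/8.
[UPW] = ½·((-7/2)·(-8−(-6)) + (-135/16)·(-6−(-2)) + (-9)·(-2−(-8))) = ½·(7 + 135/4 − 54) = -53/8, so the V-coordinate is -1/4.
[UVP] = ½·((-7/2)·(8−(-8)) + (-3)·(-8−(-2)) + (-135/16)·(-2−8)) = ½·(-56 + 18 + 675/8) = 371/16, so the W-coordinate is 7/8.
Check: 3/8 − 1/4 + 7/8 = 1.

(3/8, -1/4, 7/8)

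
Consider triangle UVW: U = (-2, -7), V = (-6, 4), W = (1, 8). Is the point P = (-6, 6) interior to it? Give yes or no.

no

Barycentric coordinates of P: (-14/93, 33/31, 8/93).
The three coordinates are negative, positive, positive; a point is interior exactly when all three are positive.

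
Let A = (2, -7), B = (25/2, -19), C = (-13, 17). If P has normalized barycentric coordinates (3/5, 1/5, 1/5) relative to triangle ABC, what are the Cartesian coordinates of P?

(11/10, -23/5)

P = (3/5)·A + (1/5)·B + (1/5)·C.
x-coordinate: (3/5)·2 + (1/5)·(25/2) + (1/5)·(-13) = 11/10.
y-coordinate: (3/5)·(-7) + (1/5)·(-19) + (1/5)·17 = -23/5.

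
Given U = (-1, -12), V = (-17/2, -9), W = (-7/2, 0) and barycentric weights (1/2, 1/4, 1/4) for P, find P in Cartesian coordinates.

P = (1/2)·U + (1/4)·V + (1/4)·W.
x-coordinate: (1/2)·(-1) + (1/4)·(-17/2) + (1/4)·(-7/2) = -7/2.
y-coordinate: (1/2)·(-12) + (1/4)·(-9) + (1/4)·0 = -33/4.

(-7/2, -33/4)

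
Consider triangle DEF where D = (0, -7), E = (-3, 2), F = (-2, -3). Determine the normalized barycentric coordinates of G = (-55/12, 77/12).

(-7/12, 17/12, 1/6)

Signed area of the reference triangle: [DEF] = ½·(0·(2−(-3)) + (-3)·(-3−(-7)) + (-2)·(-7−2)) = ½·(0 − 12 + 18) = 3.
[GEF] = ½·((-55/12)·(2−(-3)) + (-3)·(-3−(77/12)) + (-2)·(77/12−2)) = ½·(-275/12 + 113/4 − 53/6) = -7/4, so the D-coordinate is (-7/4)/3 = -7/12.
[DGF] = ½·(0·(77/12−(-3)) + (-55/12)·(-3−(-7)) + (-2)·(-7−(77/12))) = ½·(0 − 55/3 + 161/6) = 17/4, so the E-coordinate is 17/12.
[DEG] = ½·(0·(2−(77/12)) + (-3)·(77/12−(-7)) + (-55/12)·(-7−2)) = ½·(0 − 161/4 + 165/4) = 1/2, so the F-coordinate is 1/6.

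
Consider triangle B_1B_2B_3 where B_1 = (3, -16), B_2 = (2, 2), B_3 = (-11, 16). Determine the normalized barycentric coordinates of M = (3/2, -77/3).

(5/3, -5/6, 1/6)

Signed area of the reference triangle: [B_1B_2B_3] = ½·(3·(2−16) + 2·(16−(-16)) + (-11)·(-16−2)) = ½·(-42 + 64 + 198) = 110.
[MB_2B_3] = ½·((3/2)·(2−16) + 2·(16−(-77/3)) + (-11)·(-77/3−2)) = ½·(-21 + 250/3 + 913/3) = 550/3, so the B_1-coordinate is (550/3)/110 = 5/3.
[B_1MB_3] = ½·(3·(-77/3−16) + (3/2)·(16−(-16)) + (-11)·(-16−(-77/3))) = ½·(-125 + 48 − 319/3) = -275/3, so the B_2-coordinate is -5/6.
[B_1B_2M] = ½·(3·(2−(-77/3)) + 2·(-77/3−(-16)) + (3/2)·(-16−2)) = ½·(83 − 58/3 − 27) = 55/3, so the B_3-coordinate is 1/6.
Check: 5/3 − 5/6 + 1/6 = 1.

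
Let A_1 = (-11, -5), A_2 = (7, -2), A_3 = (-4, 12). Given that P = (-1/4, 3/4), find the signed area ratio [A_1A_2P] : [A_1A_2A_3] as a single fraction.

[A_1A_2A_3] = ½·((-11)·(-2−12) + 7·(12−(-5)) + (-4)·(-5−(-2))) = ½·(154 + 119 + 12) = 285/2.
[A_1A_2P] = ½·((-11)·(-2−(3/4)) + 7·(3/4−(-5)) + (-1/4)·(-5−(-2))) = ½·(121/4 + 161/4 + 3/4) = 285/8, so the ratio is (285/8)/(285/2) = 1/4.

1/4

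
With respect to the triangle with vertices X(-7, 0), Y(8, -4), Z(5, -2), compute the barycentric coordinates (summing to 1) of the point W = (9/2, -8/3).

(1/6, 1/2, 1/3)

Signed area of the reference triangle: [XYZ] = ½·((-7)·(-4−(-2)) + 8·(-2−0) + 5·(0−(-4))) = ½·(14 − 16 + 20) = 9.
[WYZ] = ½·((9/2)·(-4−(-2)) + 8·(-2−(-8/3)) + 5·(-8/3−(-4))) = ½·(-9 + 16/3 + 20/3) = 3/2, so the X-coordinate is (3/2)/9 = 1/6.
[XWZ] = ½·((-7)·(-8/3−(-2)) + (9/2)·(-2−0) + 5·(0−(-8/3))) = ½·(14/3 − 9 + 40/3) = 9/2, so the Y-coordinate is 1/2.
[XYW] = ½·((-7)·(-4−(-8/3)) + 8·(-8/3−0) + (9/2)·(0−(-4))) = ½·(28/3 − 64/3 + 18) = 3, so the Z-coordinate is 1/3.
Check: 1/6 + 1/2 + 1/3 = 1.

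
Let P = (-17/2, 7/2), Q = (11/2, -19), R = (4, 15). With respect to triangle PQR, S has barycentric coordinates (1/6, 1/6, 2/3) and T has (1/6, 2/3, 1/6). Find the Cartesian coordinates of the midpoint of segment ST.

(61/24, -13/12)

Barycentric coordinates of the midpoint are the average: (1/6, 5/12, 5/12).
Converting: (1/6)·P + (5/12)·Q + (5/12)·R = (61/24, -13/12).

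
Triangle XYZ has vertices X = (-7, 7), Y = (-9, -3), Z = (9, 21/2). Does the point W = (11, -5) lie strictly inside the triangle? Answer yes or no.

Barycentric coordinates of W: (-2, 5/3, 4/3).
The three coordinates are negative, positive, positive; a point is interior exactly when all three are positive.

no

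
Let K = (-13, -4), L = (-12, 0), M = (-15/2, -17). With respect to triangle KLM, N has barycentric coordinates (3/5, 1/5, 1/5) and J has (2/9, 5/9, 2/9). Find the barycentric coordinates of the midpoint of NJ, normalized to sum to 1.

(37/90, 17/45, 19/90)

Since both coordinate triples sum to 1, the midpoint's barycentrics are the componentwise average.
(3/5+2/9)/2 = 37/90; similarly 17/45 and 19/90.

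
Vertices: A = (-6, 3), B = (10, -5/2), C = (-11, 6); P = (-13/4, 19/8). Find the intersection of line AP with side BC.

Barycentric coordinates of P with respect to ABC: (1/2, 1/4, 1/4).
On side BC the A-coordinate is zero; dropping P's A-weight 1/2 and renormalizing the remaining 1/4 : 1/4 gives weights 1/2, 1/2 on B, C.
Q = (1/2)·(10, -5/2) + (1/2)·(-11, 6) = (-1/2, 7/4).

(-1/2, 7/4)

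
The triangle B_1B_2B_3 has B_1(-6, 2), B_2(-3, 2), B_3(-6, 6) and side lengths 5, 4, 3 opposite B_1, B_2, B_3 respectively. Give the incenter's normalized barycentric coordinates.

(5/12, 1/3, 1/4)

The incenter has barycentric coordinates proportional to the opposite side lengths: (5 : 4 : 3).
Normalizing by 5+4+3 = 12 gives (5/12, 1/3, 1/4).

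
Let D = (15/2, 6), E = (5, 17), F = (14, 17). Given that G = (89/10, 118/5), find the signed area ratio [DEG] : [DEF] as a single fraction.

[DEF] = ½·((15/2)·(17−17) + 5·(17−6) + 14·(6−17)) = ½·(0 + 55 − 154) = -99/2.
[DEG] = ½·((15/2)·(17−(118/5)) + 5·(118/5−6) + (89/10)·(6−17)) = ½·(-99/2 + 88 − 979/10) = -297/10, so the ratio is (-297/10)/(-99/2) = 3/5.

3/5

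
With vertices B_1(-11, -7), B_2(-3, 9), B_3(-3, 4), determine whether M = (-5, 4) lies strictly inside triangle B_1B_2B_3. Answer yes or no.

yes

Barycentric coordinates of M: (1/4, 11/20, 1/5).
The three coordinates are positive, positive, positive; a point is interior exactly when all three are positive.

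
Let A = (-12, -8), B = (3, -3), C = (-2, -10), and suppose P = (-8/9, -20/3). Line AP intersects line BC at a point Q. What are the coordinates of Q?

(1/2, -13/2)

Barycentric coordinates of P with respect to ABC: (1/9, 4/9, 4/9).
On side BC the A-coordinate is zero; dropping P's A-weight 1/9 and renormalizing the remaining 4/9 : 4/9 gives weights 1/2, 1/2 on B, C.
Q = (1/2)·(3, -3) + (1/2)·(-2, -10) = (1/2, -13/2).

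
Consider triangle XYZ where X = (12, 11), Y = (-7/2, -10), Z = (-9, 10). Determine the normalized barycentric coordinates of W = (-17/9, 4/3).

Signed area of the reference triangle: [XYZ] = ½·(12·(-10−10) + (-7/2)·(10−11) + (-9)·(11−(-10))) = ½·(-240 + 7/2 − 189) = -851/4.
[WYZ] = ½·((-17/9)·(-10−10) + (-7/2)·(10−(4/3)) + (-9)·(4/3−(-10))) = ½·(340/9 − 91/3 − 102) = -851/18, so the X-coordinate is (-851/18)/(-851/4) = 2/9.
[XWZ] = ½·(12·(4/3−10) + (-17/9)·(10−11) + (-9)·(11−(4/3))) = ½·(-104 + 17/9 − 87) = -851/9, so the Y-coordinate is 4/9.
[XYW] = ½·(12·(-10−(4/3)) + (-7/2)·(4/3−11) + (-17/9)·(11−(-10))) = ½·(-136 + 203/6 − 119/3) = -851/12, so the Z-coordinate is 1/3.
Check: 2/9 + 4/9 + 1/3 = 1.

(2/9, 4/9, 1/3)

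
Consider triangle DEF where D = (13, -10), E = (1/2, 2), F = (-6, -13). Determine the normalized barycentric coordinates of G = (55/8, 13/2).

(1/4, 5/4, -1/2)

Signed area of the reference triangle: [DEF] = ½·(13·(2−(-13)) + (1/2)·(-13−(-10)) + (-6)·(-10−2)) = ½·(195 − 3/2 + 72) = 531/4.
[GEF] = ½·((55/8)·(2−(-13)) + (1/2)·(-13−(13/2)) + (-6)·(13/2−2)) = ½·(825/8 − 39/4 − 27) = 531/16, so the D-coordinate is (531/16)/(531/4) = 1/4.
[DGF] = ½·(13·(13/2−(-13)) + (55/8)·(-13−(-10)) + (-6)·(-10−(13/2))) = ½·(507/2 − 165/8 + 99) = 2655/16, so the E-coordinate is 5/4.
[DEG] = ½·(13·(2−(13/2)) + (1/2)·(13/2−(-10)) + (55/8)·(-10−2)) = ½·(-117/2 + 33/4 − 165/2) = -531/8, so the F-coordinate is -1/2.
Check: 1/4 + 5/4 − 1/2 = 1.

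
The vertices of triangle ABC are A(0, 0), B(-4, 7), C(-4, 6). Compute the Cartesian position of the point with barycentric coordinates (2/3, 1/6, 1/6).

P = (2/3)·A + (1/6)·B + (1/6)·C.
x-coordinate: (2/3)·0 + (1/6)·(-4) + (1/6)·(-4) = -4/3.
y-coordinate: (2/3)·0 + (1/6)·7 + (1/6)·6 = 13/6.

(-4/3, 13/6)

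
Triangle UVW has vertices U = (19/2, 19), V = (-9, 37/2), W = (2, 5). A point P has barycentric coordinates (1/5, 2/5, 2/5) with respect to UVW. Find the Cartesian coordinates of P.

(-9/10, 66/5)

P = (1/5)·U + (2/5)·V + (2/5)·W.
x-coordinate: (1/5)·(19/2) + (2/5)·(-9) + (2/5)·2 = -9/10.
y-coordinate: (1/5)·19 + (2/5)·(37/2) + (2/5)·5 = 66/5.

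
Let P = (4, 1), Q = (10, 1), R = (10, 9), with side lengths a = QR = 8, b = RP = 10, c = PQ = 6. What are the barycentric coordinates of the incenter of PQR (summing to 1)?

(1/3, 5/12, 1/4)

The incenter has barycentric coordinates proportional to the opposite side lengths: (8 : 10 : 6).
Normalizing by 8+10+6 = 24 gives (1/3, 5/12, 1/4).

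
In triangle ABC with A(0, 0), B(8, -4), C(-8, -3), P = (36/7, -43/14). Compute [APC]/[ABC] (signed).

5/7

[ABC] = ½·(0·(-4−(-3)) + 8·(-3−0) + (-8)·(0−(-4))) = ½·(0 − 24 − 32) = -28.
[APC] = ½·(0·(-43/14−(-3)) + (36/7)·(-3−0) + (-8)·(0−(-43/14))) = ½·(0 − 108/7 − 172/7) = -20, so the ratio is (-20)/(-28) = 5/7.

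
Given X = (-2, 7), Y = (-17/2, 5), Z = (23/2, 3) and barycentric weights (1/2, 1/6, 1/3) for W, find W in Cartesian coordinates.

W = (1/2)·X + (1/6)·Y + (1/3)·Z.
x-coordinate: (1/2)·(-2) + (1/6)·(-17/2) + (1/3)·(23/2) = 17/12.
y-coordinate: (1/2)·7 + (1/6)·5 + (1/3)·3 = 16/3.

(17/12, 16/3)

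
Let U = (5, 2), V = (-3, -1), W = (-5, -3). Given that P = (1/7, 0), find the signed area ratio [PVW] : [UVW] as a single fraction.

3/7

[UVW] = ½·(5·(-1−(-3)) + (-3)·(-3−2) + (-5)·(2−(-1))) = ½·(10 + 15 − 15) = 5.
[PVW] = ½·((1/7)·(-1−(-3)) + (-3)·(-3−0) + (-5)·(0−(-1))) = ½·(2/7 + 9 − 5) = 15/7, so the ratio is (15/7)/5 = 3/7.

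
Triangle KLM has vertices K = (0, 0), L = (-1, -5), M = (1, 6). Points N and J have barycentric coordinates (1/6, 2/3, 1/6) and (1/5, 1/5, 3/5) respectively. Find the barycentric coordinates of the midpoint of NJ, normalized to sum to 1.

(11/60, 13/30, 23/60)

Since both coordinate triples sum to 1, the midpoint's barycentrics are the componentwise average.
(1/6+1/5)/2 = 11/60; similarly 13/30 and 23/60.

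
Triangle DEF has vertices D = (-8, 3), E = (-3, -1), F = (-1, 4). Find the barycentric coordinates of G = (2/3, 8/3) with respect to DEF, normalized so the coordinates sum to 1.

(-1/3, 1/3, 1)

Signed area of the reference triangle: [DEF] = ½·((-8)·(-1−4) + (-3)·(4−3) + (-1)·(3−(-1))) = ½·(40 − 3 − 4) = 33/2.
[GEF] = ½·((2/3)·(-1−4) + (-3)·(4−(8/3)) + (-1)·(8/3−(-1))) = ½·(-10/3 − 4 − 11/3) = -11/2, so the D-coordinate is (-11/2)/(33/2) = -1/3.
[DGF] = ½·((-8)·(8/3−4) + (2/3)·(4−3) + (-1)·(3−(8/3))) = ½·(32/3 + 2/3 − 1/3) = 11/2, so the E-coordinate is 1/3.
[DEG] = ½·((-8)·(-1−(8/3)) + (-3)·(8/3−3) + (2/3)·(3−(-1))) = ½·(88/3 + 1 + 8/3) = 33/2, so the F-coordinate is 1.
Check: -1/3 + 1/3 + 1 = 1.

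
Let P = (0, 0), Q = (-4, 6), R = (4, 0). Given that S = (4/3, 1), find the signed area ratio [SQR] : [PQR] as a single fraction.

1/3

[PQR] = ½·(0·(6−0) + (-4)·(0−0) + 4·(0−6)) = ½·(0 + 0 − 24) = -12.
[SQR] = ½·((4/3)·(6−0) + (-4)·(0−1) + 4·(1−6)) = ½·(8 + 4 − 20) = -4, so the ratio is (-4)/(-12) = 1/3.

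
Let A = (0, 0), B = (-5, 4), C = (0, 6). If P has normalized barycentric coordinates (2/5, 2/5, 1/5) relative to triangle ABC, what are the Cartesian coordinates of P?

P = (2/5)·A + (2/5)·B + (1/5)·C.
x-coordinate: (2/5)·0 + (2/5)·(-5) + (1/5)·0 = -2.
y-coordinate: (2/5)·0 + (2/5)·4 + (1/5)·6 = 14/5.

(-2, 14/5)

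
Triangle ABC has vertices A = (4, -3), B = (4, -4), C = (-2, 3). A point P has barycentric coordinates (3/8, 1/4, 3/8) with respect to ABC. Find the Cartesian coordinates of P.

P = (3/8)·A + (1/4)·B + (3/8)·C.
x-coordinate: (3/8)·4 + (1/4)·4 + (3/8)·(-2) = 7/4.
y-coordinate: (3/8)·(-3) + (1/4)·(-4) + (3/8)·3 = -1.

(7/4, -1)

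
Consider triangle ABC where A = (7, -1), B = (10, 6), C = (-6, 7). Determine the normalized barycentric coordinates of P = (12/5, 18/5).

Signed area of the reference triangle: [ABC] = ½·(7·(6−7) + 10·(7−(-1)) + (-6)·(-1−6)) = ½·(-7 + 80 + 42) = 115/2.
[PBC] = ½·((12/5)·(6−7) + 10·(7−(18/5)) + (-6)·(18/5−6)) = ½·(-12/5 + 34 + 72/5) = 23, so the A-coordinate is 23/(115/2) = 2/5.
[APC] = ½·(7·(18/5−7) + (12/5)·(7−(-1)) + (-6)·(-1−(18/5))) = ½·(-119/5 + 96/5 + 138/5) = 23/2, so the B-coordinate is 1/5.
[ABP] = ½·(7·(6−(18/5)) + 10·(18/5−(-1)) + (12/5)·(-1−6)) = ½·(84/5 + 46 − 84/5) = 23, so the C-coordinate is 2/5.
Check: 2/5 + 1/5 + 2/5 = 1.

(2/5, 1/5, 2/5)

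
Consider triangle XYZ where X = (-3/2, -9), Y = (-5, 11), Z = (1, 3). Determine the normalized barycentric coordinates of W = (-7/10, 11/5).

(1/5, 1/5, 3/5)

Signed area of the reference triangle: [XYZ] = ½·((-3/2)·(11−3) + (-5)·(3−(-9)) + 1·(-9−11)) = ½·(-12 − 60 − 20) = -46.
[WYZ] = ½·((-7/10)·(11−3) + (-5)·(3−(11/5)) + 1·(11/5−11)) = ½·(-28/5 − 4 − 44/5) = -46/5, so the X-coordinate is (-46/5)/(-46) = 1/5.
[XWZ] = ½·((-3/2)·(11/5−3) + (-7/10)·(3−(-9)) + 1·(-9−(11/5))) = ½·(6/5 − 42/5 − 56/5) = -46/5, so the Y-coordinate is 1/5.
[XYW] = ½·((-3/2)·(11−(11/5)) + (-5)·(11/5−(-9)) + (-7/10)·(-9−11)) = ½·(-66/5 − 56 + 14) = -138/5, so the Z-coordinate is 3/5.
Check: 1/5 + 1/5 + 3/5 = 1.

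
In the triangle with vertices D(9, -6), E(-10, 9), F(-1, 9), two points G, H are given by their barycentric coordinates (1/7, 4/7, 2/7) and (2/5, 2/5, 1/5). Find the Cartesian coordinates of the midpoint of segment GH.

Barycentric coordinates of the midpoint are the average: (19/70, 17/35, 17/70).
Converting: (19/70)·D + (17/35)·E + (17/70)·F = (-93/35, 69/14).

(-93/35, 69/14)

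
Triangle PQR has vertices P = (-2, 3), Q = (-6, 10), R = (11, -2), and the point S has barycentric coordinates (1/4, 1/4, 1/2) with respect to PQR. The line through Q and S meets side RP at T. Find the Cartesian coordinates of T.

(20/3, -1/3)

Line QS meets RP where the Q-coordinate vanishes; zeroing S's Q-weight and renormalizing leaves R, P-weights 1/2 : 1/4 → (2/3, 1/3).
So T = (2/3)·R + (1/3)·P = (20/3, -1/3).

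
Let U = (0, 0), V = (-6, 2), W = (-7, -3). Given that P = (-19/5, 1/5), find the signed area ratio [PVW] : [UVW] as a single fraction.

2/5

[UVW] = ½·(0·(2−(-3)) + (-6)·(-3−0) + (-7)·(0−2)) = ½·(0 + 18 + 14) = 16.
[PVW] = ½·((-19/5)·(2−(-3)) + (-6)·(-3−(1/5)) + (-7)·(1/5−2)) = ½·(-19 + 96/5 + 63/5) = 32/5, so the ratio is (32/5)/16 = 2/5.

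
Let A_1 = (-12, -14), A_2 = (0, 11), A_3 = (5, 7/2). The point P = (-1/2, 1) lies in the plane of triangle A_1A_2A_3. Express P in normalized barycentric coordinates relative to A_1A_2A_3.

(1/4, 1/4, 1/2)

Signed area of the reference triangle: [A_1A_2A_3] = ½·((-12)·(11−(7/2)) + 0·(7/2−(-14)) + 5·(-14−11)) = ½·(-90 + 0 − 125) = -215/2.
[PA_2A_3] = ½·((-1/2)·(11−(7/2)) + 0·(7/2−1) + 5·(1−11)) = ½·(-15/4 + 0 − 50) = -215/8, so the A_1-coordinate is (-215/8)/(-215/2) = 1/4.
[A_1PA_3] = ½·((-12)·(1−(7/2)) + (-1/2)·(7/2−(-14)) + 5·(-14−1)) = ½·(30 − 35/4 − 75) = -215/8, so the A_2-coordinate is 1/4.
[A_1A_2P] = ½·((-12)·(11−1) + 0·(1−(-14)) + (-1/2)·(-14−11)) = ½·(-120 + 0 + 25/2) = -215/4, so the A_3-coordinate is 1/2.
Check: 1/4 + 1/4 + 1/2 = 1.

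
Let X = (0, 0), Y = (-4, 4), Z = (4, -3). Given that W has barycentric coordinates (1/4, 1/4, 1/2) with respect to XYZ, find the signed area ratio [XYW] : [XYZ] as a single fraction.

The signed ratio [XYW]/[XYZ] equals the barycentric coordinate of W at vertex Z, which is 1/2.

1/2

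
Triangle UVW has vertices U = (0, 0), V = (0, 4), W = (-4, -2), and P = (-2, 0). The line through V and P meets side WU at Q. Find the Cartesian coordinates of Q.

Barycentric coordinates of P with respect to UVW: (1/4, 1/4, 1/2).
On side WU the V-coordinate is zero; dropping P's V-weight 1/4 and renormalizing the remaining 1/2 : 1/4 gives weights 2/3, 1/3 on W, U.
Q = (2/3)·(-4, -2) + (1/3)·(0, 0) = (-8/3, -4/3).

(-8/3, -4/3)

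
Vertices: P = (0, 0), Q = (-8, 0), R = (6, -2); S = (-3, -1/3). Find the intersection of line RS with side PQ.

Barycentric coordinates of S with respect to PQR: (1/3, 1/2, 1/6).
On side PQ the R-coordinate is zero; dropping S's R-weight 1/6 and renormalizing the remaining 1/3 : 1/2 gives weights 2/5, 3/5 on P, Q.
T = (2/5)·(0, 0) + (3/5)·(-8, 0) = (-24/5, 0).

(-24/5, 0)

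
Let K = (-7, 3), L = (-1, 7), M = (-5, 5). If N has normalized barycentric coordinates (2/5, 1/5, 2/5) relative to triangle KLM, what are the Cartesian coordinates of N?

N = (2/5)·K + (1/5)·L + (2/5)·M.
x-coordinate: (2/5)·(-7) + (1/5)·(-1) + (2/5)·(-5) = -5.
y-coordinate: (2/5)·3 + (1/5)·7 + (2/5)·5 = 23/5.

(-5, 23/5)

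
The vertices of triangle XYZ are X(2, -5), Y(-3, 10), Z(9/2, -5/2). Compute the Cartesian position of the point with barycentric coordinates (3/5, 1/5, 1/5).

(3/2, -3/2)

W = (3/5)·X + (1/5)·Y + (1/5)·Z.
x-coordinate: (3/5)·2 + (1/5)·(-3) + (1/5)·(9/2) = 3/2.
y-coordinate: (3/5)·(-5) + (1/5)·10 + (1/5)·(-5/2) = -3/2.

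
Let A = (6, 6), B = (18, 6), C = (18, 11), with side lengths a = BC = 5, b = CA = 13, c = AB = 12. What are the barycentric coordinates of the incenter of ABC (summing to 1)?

(1/6, 13/30, 2/5)

The incenter has barycentric coordinates proportional to the opposite side lengths: (5 : 13 : 12).
Normalizing by 5+13+12 = 30 gives (1/6, 13/30, 2/5).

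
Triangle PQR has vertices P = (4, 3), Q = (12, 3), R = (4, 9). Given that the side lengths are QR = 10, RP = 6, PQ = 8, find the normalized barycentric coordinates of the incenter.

(5/12, 1/4, 1/3)

The incenter has barycentric coordinates proportional to the opposite side lengths: (10 : 6 : 8).
Normalizing by 10+6+8 = 24 gives (5/12, 1/4, 1/3).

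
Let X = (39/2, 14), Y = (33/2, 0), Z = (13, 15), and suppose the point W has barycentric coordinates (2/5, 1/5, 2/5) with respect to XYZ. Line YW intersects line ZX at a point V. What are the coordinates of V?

(65/4, 29/2)

Line YW meets ZX where the Y-coordinate vanishes; zeroing W's Y-weight and renormalizing leaves Z, X-weights 2/5 : 2/5 → (1/2, 1/2).
So V = (1/2)·Z + (1/2)·X = (65/4, 29/2).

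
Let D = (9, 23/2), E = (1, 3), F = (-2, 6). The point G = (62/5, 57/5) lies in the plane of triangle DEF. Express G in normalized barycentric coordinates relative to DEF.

Signed area of the reference triangle: [DEF] = ½·(9·(3−6) + 1·(6−(23/2)) + (-2)·(23/2−3)) = ½·(-27 − 11/2 − 17) = -99/4.
[GEF] = ½·((62/5)·(3−6) + 1·(6−(57/5)) + (-2)·(57/5−3)) = ½·(-186/5 − 27/5 − 84/5) = -297/10, so the D-coordinate is (-297/10)/(-99/4) = 6/5.
[DGF] = ½·(9·(57/5−6) + (62/5)·(6−(23/2)) + (-2)·(23/2−(57/5))) = ½·(243/5 − 341/5 − 1/5) = -99/10, so the E-coordinate is 2/5.
[DEG] = ½·(9·(3−(57/5)) + 1·(57/5−(23/2)) + (62/5)·(23/2−3)) = ½·(-378/5 − 1/10 + 527/5) = 297/20, so the F-coordinate is -3/5.
Check: 6/5 + 2/5 − 3/5 = 1.

(6/5, 2/5, -3/5)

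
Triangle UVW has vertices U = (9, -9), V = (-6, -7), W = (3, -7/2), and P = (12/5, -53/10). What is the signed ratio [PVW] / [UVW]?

[UVW] = ½·(9·(-7−(-7/2)) + (-6)·(-7/2−(-9)) + 3·(-9−(-7))) = ½·(-63/2 − 33 − 6) = -141/4.
[PVW] = ½·((12/5)·(-7−(-7/2)) + (-6)·(-7/2−(-53/10)) + 3·(-53/10−(-7))) = ½·(-42/5 − 54/5 + 51/10) = -141/20, so the ratio is (-141/20)/(-141/4) = 1/5.

1/5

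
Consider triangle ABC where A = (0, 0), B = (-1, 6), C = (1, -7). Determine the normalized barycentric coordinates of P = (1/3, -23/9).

(2/9, 2/9, 5/9)

Signed area of the reference triangle: [ABC] = ½·(0·(6−(-7)) + (-1)·(-7−0) + 1·(0−6)) = ½·(0 + 7 − 6) = 1/2.
[PBC] = ½·((1/3)·(6−(-7)) + (-1)·(-7−(-23/9)) + 1·(-23/9−6)) = ½·(13/3 + 40/9 − 77/9) = 1/9, so the A-coordinate is (1/9)/(1/2) = 2/9.
[APC] = ½·(0·(-23/9−(-7)) + (1/3)·(-7−0) + 1·(0−(-23/9))) = ½·(0 − 7/3 + 23/9) = 1/9, so the B-coordinate is 2/9.
[ABP] = ½·(0·(6−(-23/9)) + (-1)·(-23/9−0) + (1/3)·(0−6)) = ½·(0 + 23/9 − 2) = 5/18, so the C-coordinate is 5/9.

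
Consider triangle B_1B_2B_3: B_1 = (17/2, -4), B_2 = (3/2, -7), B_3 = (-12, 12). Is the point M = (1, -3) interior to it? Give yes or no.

Barycentric coordinates of M: (89/347, 199/347, 59/347).
The three coordinates are positive, positive, positive; a point is interior exactly when all three are positive.

yes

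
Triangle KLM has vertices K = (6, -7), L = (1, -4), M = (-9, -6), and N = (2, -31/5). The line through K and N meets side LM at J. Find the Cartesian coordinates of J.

Barycentric coordinates of N with respect to KLM: (3/5, 1/5, 1/5).
On side LM the K-coordinate is zero; dropping N's K-weight 3/5 and renormalizing the remaining 1/5 : 1/5 gives weights 1/2, 1/2 on L, M.
J = (1/2)·(1, -4) + (1/2)·(-9, -6) = (-4, -5).

(-4, -5)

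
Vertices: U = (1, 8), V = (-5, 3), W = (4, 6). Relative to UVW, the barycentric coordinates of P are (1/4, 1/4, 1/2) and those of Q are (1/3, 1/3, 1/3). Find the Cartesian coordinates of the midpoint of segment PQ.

Barycentric coordinates of the midpoint are the average: (7/24, 7/24, 5/12).
Converting: (7/24)·U + (7/24)·V + (5/12)·W = (1/2, 137/24).

(1/2, 137/24)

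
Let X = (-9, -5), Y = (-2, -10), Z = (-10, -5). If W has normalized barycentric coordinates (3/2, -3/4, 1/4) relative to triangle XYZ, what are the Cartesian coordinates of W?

(-29/2, -5/4)

W = (3/2)·X + (-3/4)·Y + (1/4)·Z.
x-coordinate: (3/2)·(-9) + (-3/4)·(-2) + (1/4)·(-10) = -29/2.
y-coordinate: (3/2)·(-5) + (-3/4)·(-10) + (1/4)·(-5) = -5/4.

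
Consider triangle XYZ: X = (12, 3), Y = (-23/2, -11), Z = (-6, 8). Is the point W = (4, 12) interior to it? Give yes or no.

Barycentric coordinates of W: (336/739, -244/739, 647/739).
The three coordinates are positive, negative, positive; a point is interior exactly when all three are positive.

no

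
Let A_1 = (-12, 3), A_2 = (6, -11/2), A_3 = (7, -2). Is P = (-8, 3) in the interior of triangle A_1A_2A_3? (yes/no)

Barycentric coordinates of P: (115/143, -40/143, 68/143).
The three coordinates are positive, negative, positive; a point is interior exactly when all three are positive.

no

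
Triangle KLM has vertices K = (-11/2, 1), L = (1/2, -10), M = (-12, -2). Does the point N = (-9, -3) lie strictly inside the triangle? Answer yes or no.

Barycentric coordinates of N: (23/179, 31/179, 125/179).
The three coordinates are positive, positive, positive; a point is interior exactly when all three are positive.

yes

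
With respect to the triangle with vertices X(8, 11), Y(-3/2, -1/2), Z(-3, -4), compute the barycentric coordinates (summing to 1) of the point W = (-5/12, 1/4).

(1/6, 1/2, 1/3)

Signed area of the reference triangle: [XYZ] = ½·(8·(-1/2−(-4)) + (-3/2)·(-4−11) + (-3)·(11−(-1/2))) = ½·(28 + 45/2 − 69/2) = 8.
[WYZ] = ½·((-5/12)·(-1/2−(-4)) + (-3/2)·(-4−(1/4)) + (-3)·(1/4−(-1/2))) = ½·(-35/24 + 51/8 − 9/4) = 4/3, so the X-coordinate is (4/3)/8 = 1/6.
[XWZ] = ½·(8·(1/4−(-4)) + (-5/12)·(-4−11) + (-3)·(11−(1/4))) = ½·(34 + 25/4 − 129/4) = 4, so the Y-coordinate is 1/2.
[XYW] = ½·(8·(-1/2−(1/4)) + (-3/2)·(1/4−11) + (-5/12)·(11−(-1/2))) = ½·(-6 + 129/8 − 115/24) = 8/3, so the Z-coordinate is 1/3.
Check: 1/6 + 1/2 + 1/3 = 1.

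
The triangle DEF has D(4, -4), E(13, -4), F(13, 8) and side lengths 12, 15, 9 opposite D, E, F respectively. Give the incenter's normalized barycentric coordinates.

The incenter has barycentric coordinates proportional to the opposite side lengths: (12 : 15 : 9).
Normalizing by 12+15+9 = 36 gives (1/3, 5/12, 1/4).

(1/3, 5/12, 1/4)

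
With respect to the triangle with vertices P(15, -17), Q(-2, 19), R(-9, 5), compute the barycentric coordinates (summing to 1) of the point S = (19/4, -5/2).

(1/2, 1/4, 1/4)

Signed area of the reference triangle: [PQR] = ½·(15·(19−5) + (-2)·(5−(-17)) + (-9)·(-17−19)) = ½·(210 − 44 + 324) = 245.
[SQR] = ½·((19/4)·(19−5) + (-2)·(5−(-5/2)) + (-9)·(-5/2−19)) = ½·(133/2 − 15 + 387/2) = 245/2, so the P-coordinate is (245/2)/245 = 1/2.
[PSR] = ½·(15·(-5/2−5) + (19/4)·(5−(-17)) + (-9)·(-17−(-5/2))) = ½·(-225/2 + 209/2 + 261/2) = 245/4, so the Q-coordinate is 1/4.
[PQS] = ½·(15·(19−(-5/2)) + (-2)·(-5/2−(-17)) + (19/4)·(-17−19)) = ½·(645/2 − 29 − 171) = 245/4, so the R-coordinate is 1/4.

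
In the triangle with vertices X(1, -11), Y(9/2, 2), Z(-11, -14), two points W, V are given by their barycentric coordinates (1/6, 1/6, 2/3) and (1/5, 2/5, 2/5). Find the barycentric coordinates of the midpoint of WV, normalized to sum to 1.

(11/60, 17/60, 8/15)

Since both coordinate triples sum to 1, the midpoint's barycentrics are the componentwise average.
(1/6+1/5)/2 = 11/60; similarly 17/60 and 8/15.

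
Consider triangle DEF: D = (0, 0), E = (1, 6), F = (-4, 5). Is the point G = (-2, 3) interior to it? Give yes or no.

yes

Barycentric coordinates of G: (12/29, 2/29, 15/29).
The three coordinates are positive, positive, positive; a point is interior exactly when all three are positive.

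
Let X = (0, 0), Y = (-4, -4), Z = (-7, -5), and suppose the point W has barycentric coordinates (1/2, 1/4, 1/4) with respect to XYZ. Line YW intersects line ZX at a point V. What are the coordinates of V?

(-7/3, -5/3)

Line YW meets ZX where the Y-coordinate vanishes; zeroing W's Y-weight and renormalizing leaves Z, X-weights 1/4 : 1/2 → (1/3, 2/3).
So V = (1/3)·Z + (2/3)·X = (-7/3, -5/3).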